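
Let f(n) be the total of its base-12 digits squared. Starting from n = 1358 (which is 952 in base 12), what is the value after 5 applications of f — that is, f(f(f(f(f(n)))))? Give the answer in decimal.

65

1358 = (9,5,2)_12 → 9² + 5² + 2² = 81 + 25 + 4 = 110
110 = (9,2)_12 → 9² + 2² = 81 + 4 = 85
85 = (7,1)_12 → 7² + 1² = 49 + 1 = 50
50 = (4,2)_12 → 4² + 2² = 16 + 4 = 20
20 = (1,8)_12 → 1² + 8² = 1 + 64 = 65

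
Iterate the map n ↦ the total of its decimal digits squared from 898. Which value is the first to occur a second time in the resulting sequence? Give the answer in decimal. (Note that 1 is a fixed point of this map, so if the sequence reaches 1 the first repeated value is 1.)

89

898 → 209
209 → 85
85 → 89
89 → 145
145 → 42
42 → 20
20 → 4
4 → 16
16 → 37
37 → 58
58 → 89  — 89 already appeared earlier.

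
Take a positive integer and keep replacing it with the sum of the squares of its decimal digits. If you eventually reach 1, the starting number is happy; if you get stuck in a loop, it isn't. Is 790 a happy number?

790 → 130
130 → 10
10 → 1  — reached 1.

happy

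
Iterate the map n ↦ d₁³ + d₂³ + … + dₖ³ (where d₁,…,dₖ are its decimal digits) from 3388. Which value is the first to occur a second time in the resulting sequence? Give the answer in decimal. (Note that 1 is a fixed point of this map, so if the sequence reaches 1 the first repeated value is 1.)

370

3388 → 1078
1078 → 856
856 → 853
853 → 664
664 → 496
496 → 1009
1009 → 730
730 → 370
370 → 370  — 370 already appeared earlier.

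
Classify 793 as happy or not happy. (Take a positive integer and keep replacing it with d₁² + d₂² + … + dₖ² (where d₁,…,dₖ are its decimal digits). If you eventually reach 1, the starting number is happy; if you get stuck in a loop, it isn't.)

793 → 139
139 → 91
91 → 82
82 → 68
68 → 100
100 → 1  — reached 1.

happy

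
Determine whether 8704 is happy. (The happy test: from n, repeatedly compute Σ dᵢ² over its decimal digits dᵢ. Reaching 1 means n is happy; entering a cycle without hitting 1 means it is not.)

happy

8704 → 8² + 7² + 0² + 4² = 129
129 → 1² + 2² + 9² = 86
86 → 8² + 6² = 100
100 → 1² + 0² + 0² = 1  — reached 1.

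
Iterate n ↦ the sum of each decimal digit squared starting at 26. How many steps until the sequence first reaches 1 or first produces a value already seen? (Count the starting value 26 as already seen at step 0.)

10

26 → 2² + 6² = 4 + 36 = 40
40 → 4² + 0² = 16 + 0 = 16
16 → 1² + 6² = 1 + 36 = 37
37 → 3² + 7² = 9 + 49 = 58
58 → 5² + 8² = 25 + 64 = 89
89 → 8² + 9² = 64 + 81 = 145
145 → 1² + 4² + 5² = 1 + 16 + 25 = 42
42 → 4² + 2² = 16 + 4 = 20
20 → 2² + 0² = 4 + 0 = 4
4 → 4² = 16  — 16 repeats.
That took 10 steps.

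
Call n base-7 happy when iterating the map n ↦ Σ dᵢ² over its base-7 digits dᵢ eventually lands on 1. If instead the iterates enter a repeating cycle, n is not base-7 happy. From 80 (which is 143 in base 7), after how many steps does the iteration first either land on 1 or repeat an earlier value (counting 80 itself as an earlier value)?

80 = (1,4,3)_7 → 1² + 4² + 3² = 26
26 = (3,5)_7 → 3² + 5² = 34
34 = (4,6)_7 → 4² + 6² = 52
52 = (1,0,3)_7 → 1² + 0² + 3² = 10
10 = (1,3)_7 → 1² + 3² = 10  — 10 repeats.
That took 5 steps.

5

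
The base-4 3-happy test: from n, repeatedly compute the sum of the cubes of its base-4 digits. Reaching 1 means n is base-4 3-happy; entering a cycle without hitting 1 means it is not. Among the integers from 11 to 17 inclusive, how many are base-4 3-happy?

11: 11 → 35 → 35  (repeats 35)
12: 12 → 27 → 36 → 9 → 9  (repeats 9)
13: 13 → 28 → 28  (repeats 28)
14: 14 → 35 → 35  (repeats 35)
15: 15 → 54 → 36 → 9 → 9  (repeats 9)
16: 16 → 1  (reaches 1)
17: 17 → 2 → 8 → 8  (repeats 8)
base-4 3-happy: 16

1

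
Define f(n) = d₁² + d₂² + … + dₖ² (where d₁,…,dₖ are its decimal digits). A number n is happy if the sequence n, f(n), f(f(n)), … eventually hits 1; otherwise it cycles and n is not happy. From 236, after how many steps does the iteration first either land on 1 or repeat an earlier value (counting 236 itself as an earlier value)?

5

236 → 2² + 3² + 6² = 49
49 → 4² + 9² = 97
97 → 9² + 7² = 130
130 → 1² + 3² + 0² = 10
10 → 1² + 0² = 1  — reached 1.
That took 5 steps.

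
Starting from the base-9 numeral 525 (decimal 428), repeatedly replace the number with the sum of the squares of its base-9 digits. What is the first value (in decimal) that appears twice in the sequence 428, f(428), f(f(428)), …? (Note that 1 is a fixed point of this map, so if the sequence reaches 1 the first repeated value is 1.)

50

428 = (5,2,5)_9 → 5² + 2² + 5² = 25 + 4 + 25 = 54
54 = (6,0)_9 → 6² + 0² = 36 + 0 = 36
36 = (4,0)_9 → 4² + 0² = 16 + 0 = 16
16 = (1,7)_9 → 1² + 7² = 1 + 49 = 50
50 = (5,5)_9 → 5² + 5² = 25 + 25 = 50  — 50 already appeared earlier.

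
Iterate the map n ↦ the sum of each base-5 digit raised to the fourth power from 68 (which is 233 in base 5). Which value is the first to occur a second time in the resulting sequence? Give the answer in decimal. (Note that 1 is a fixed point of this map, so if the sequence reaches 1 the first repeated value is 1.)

528

68 = (2,3,3)_5 → 2⁴ + 3⁴ + 3⁴ = 178
178 = (1,2,0,3)_5 → 1⁴ + 2⁴ + 0⁴ + 3⁴ = 98
98 = (3,4,3)_5 → 3⁴ + 4⁴ + 3⁴ = 418
418 = (3,1,3,3)_5 → 3⁴ + 1⁴ + 3⁴ + 3⁴ = 244
244 = (1,4,3,4)_5 → 1⁴ + 4⁴ + 3⁴ + 4⁴ = 594
594 = (4,3,3,4)_5 → 4⁴ + 3⁴ + 3⁴ + 4⁴ = 674
674 = (1,0,1,4,4)_5 → 1⁴ + 0⁴ + 1⁴ + 4⁴ + 4⁴ = 514
514 = (4,0,2,4)_5 → 4⁴ + 0⁴ + 2⁴ + 4⁴ = 528
528 = (4,1,0,3)_5 → 4⁴ + 1⁴ + 0⁴ + 3⁴ = 338
338 = (2,3,2,3)_5 → 2⁴ + 3⁴ + 2⁴ + 3⁴ = 194
194 = (1,2,3,4)_5 → 1⁴ + 2⁴ + 3⁴ + 4⁴ = 354
354 = (2,4,0,4)_5 → 2⁴ + 4⁴ + 0⁴ + 4⁴ = 528  — 528 already appeared earlier.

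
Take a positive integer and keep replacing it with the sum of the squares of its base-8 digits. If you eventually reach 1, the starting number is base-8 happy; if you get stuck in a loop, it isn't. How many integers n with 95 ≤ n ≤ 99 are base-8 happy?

1

95: 95 → 59 → 58 → 53 → 61 → 74 → 6 → 36 → 32 → 16 → 4 → 16  (repeats 16)
96: 96 → 17 → 5 → 25 → 10 → 5  (repeats 5)
97: 97 → 18 → 8 → 1  (reaches 1)
98: 98 → 21 → 29 → 34 → 20 → 20  (repeats 20)
99: 99 → 26 → 13 → 26  (repeats 26)
base-8 happy: 97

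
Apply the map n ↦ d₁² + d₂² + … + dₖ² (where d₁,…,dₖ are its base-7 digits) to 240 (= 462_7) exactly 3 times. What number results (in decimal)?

4

240 = (4,6,2)_7 → 56
56 = (1,1,0)_7 → 2
2 = (2)_7 → 4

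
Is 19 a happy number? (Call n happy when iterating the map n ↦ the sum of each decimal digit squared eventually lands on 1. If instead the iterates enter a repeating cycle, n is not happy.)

19 → 82
82 → 68
68 → 100
100 → 1  — reached 1.

happy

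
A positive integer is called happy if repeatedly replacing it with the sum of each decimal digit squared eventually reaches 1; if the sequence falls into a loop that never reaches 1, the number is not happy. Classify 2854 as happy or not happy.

2854 → 109
109 → 82
82 → 68
68 → 100
100 → 1  — reached 1.

happy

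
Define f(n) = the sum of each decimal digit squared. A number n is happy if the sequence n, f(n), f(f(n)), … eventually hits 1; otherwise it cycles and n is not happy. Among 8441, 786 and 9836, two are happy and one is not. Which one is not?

8441: 8441 → 97 → 130 → 10 → 1  — reaches 1 (happy)
786: 786 → 149 → 98 → 145 → 42 → 20 → 4 → 16 → 37 → 58 → 89 → 145  — repeats 145 (not happy)
9836: 9836 → 190 → 82 → 68 → 100 → 1  — reaches 1 (happy)

786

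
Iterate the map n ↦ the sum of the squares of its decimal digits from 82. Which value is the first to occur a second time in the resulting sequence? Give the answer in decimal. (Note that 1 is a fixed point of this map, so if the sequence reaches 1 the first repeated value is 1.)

1

82 → 8² + 2² = 64 + 4 = 68
68 → 6² + 8² = 36 + 64 = 100
100 → 1² + 0² + 0² = 1 + 0 + 0 = 1  — reached the fixed point 1.
1 → 1, so 1 is the first repeated value.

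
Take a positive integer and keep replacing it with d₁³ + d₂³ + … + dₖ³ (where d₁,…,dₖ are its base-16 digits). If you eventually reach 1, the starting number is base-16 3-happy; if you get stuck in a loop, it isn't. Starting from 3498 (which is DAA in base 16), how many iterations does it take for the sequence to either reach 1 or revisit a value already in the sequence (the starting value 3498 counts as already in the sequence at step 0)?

3498 = (13,10,10)_16 → 13³ + 10³ + 10³ = 2197 + 1000 + 1000 = 4197
4197 = (1,0,6,5)_16 → 1³ + 0³ + 6³ + 5³ = 1 + 0 + 216 + 125 = 342
342 = (1,5,6)_16 → 1³ + 5³ + 6³ = 1 + 125 + 216 = 342  — 342 repeats.
That took 3 steps.

3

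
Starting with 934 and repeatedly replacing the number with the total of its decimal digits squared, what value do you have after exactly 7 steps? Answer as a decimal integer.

20

934 → 9² + 3² + 4² = 81 + 9 + 16 = 106
106 → 1² + 0² + 6² = 1 + 0 + 36 = 37
37 → 3² + 7² = 9 + 49 = 58
58 → 5² + 8² = 25 + 64 = 89
89 → 8² + 9² = 64 + 81 = 145
145 → 1² + 4² + 5² = 1 + 16 + 25 = 42
42 → 4² + 2² = 16 + 4 = 20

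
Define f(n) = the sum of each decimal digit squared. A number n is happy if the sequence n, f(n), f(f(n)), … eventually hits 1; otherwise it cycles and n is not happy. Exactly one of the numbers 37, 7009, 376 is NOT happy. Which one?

37: 37 → 58 → 89 → 145 → 42 → 20 → 4 → 16 → 37  — repeats 37 (not happy)
7009: 7009 → 130 → 10 → 1  — reaches 1 (happy)
376: 376 → 94 → 97 → 130 → 10 → 1  — reaches 1 (happy)

37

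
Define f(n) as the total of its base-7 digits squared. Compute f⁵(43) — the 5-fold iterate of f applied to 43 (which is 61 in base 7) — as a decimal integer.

43 = (6,1)_7 → 37
37 = (5,2)_7 → 29
29 = (4,1)_7 → 17
17 = (2,3)_7 → 13
13 = (1,6)_7 → 37

37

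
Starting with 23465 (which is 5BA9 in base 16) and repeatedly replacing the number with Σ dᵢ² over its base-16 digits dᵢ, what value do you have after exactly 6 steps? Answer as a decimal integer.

23465 = (5,11,10,9)_16 → 5² + 11² + 10² + 9² = 25 + 121 + 100 + 81 = 327
327 = (1,4,7)_16 → 1² + 4² + 7² = 1 + 16 + 49 = 66
66 = (4,2)_16 → 4² + 2² = 16 + 4 = 20
20 = (1,4)_16 → 1² + 4² = 1 + 16 = 17
17 = (1,1)_16 → 1² + 1² = 1 + 1 = 2
2 = (2)_16 → 2² = 4

4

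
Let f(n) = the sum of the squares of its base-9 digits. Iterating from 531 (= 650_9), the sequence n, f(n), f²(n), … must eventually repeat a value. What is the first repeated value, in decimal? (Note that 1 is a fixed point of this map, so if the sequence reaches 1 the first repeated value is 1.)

65

531 = (6,5,0)_9 → 6² + 5² + 0² = 61
61 = (6,7)_9 → 6² + 7² = 85
85 = (1,0,4)_9 → 1² + 0² + 4² = 17
17 = (1,8)_9 → 1² + 8² = 65
65 = (7,2)_9 → 7² + 2² = 53
53 = (5,8)_9 → 5² + 8² = 89
89 = (1,0,8)_9 → 1² + 0² + 8² = 65  — 65 already appeared earlier.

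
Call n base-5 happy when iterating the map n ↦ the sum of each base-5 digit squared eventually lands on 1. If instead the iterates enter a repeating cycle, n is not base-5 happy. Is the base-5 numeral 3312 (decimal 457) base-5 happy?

457 = (3,3,1,2)_5 → 23
23 = (4,3)_5 → 25
25 = (1,0,0)_5 → 1  — reached 1.

base-5 happy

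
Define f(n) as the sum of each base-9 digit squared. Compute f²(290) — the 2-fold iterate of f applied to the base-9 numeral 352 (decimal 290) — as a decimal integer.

290 = (3,5,2)_9 → 3² + 5² + 2² = 38
38 = (4,2)_9 → 4² + 2² = 20

20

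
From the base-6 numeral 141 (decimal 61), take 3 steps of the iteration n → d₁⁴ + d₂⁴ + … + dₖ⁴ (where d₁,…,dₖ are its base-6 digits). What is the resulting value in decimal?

61 = (1,4,1)_6 → 1⁴ + 4⁴ + 1⁴ = 1 + 256 + 1 = 258
258 = (1,1,1,0)_6 → 1⁴ + 1⁴ + 1⁴ + 0⁴ = 1 + 1 + 1 + 0 = 3
3 = (3)_6 → 3⁴ = 81

81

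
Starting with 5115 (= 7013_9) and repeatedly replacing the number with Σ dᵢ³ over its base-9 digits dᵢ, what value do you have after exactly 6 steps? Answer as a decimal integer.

127

5115 = (7,0,1,3)_9 → 7³ + 0³ + 1³ + 3³ = 343 + 0 + 1 + 27 = 371
371 = (4,5,2)_9 → 4³ + 5³ + 2³ = 64 + 125 + 8 = 197
197 = (2,3,8)_9 → 2³ + 3³ + 8³ = 8 + 27 + 512 = 547
547 = (6,6,7)_9 → 6³ + 6³ + 7³ = 216 + 216 + 343 = 775
775 = (1,0,5,1)_9 → 1³ + 0³ + 5³ + 1³ = 1 + 0 + 125 + 1 = 127
127 = (1,5,1)_9 → 1³ + 5³ + 1³ = 1 + 125 + 1 = 127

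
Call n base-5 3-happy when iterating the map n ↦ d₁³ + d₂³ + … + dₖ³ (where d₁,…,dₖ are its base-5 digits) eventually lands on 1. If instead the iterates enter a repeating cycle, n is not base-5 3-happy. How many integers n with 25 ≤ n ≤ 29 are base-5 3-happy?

1

25: 25 → 1  (reaches 1)
26: 26 → 2 → 8 → 28 → 28  (repeats 28)
27: 27 → 9 → 65 → 35 → 9  (repeats 9)
28: 28 → 28  (repeats 28)
29: 29 → 65 → 35 → 9 → 65  (repeats 65)
base-5 3-happy: 25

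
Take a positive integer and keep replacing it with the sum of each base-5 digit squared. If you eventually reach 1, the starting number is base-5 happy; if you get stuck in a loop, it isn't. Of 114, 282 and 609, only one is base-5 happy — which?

114: 114 → 36 → 6 → 2 → 4 → 16 → 10 → 4  — repeats 4 (not base-5 happy)
282: 282 → 10 → 4 → 16 → 10  — repeats 10 (not base-5 happy)
609: 609 → 49 → 33 → 11 → 5 → 1  — reaches 1 (base-5 happy)

609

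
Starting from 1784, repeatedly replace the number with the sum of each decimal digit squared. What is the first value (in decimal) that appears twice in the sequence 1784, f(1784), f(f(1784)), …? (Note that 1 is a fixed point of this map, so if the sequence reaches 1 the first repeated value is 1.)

1

1784 → 1² + 7² + 8² + 4² = 130
130 → 1² + 3² + 0² = 10
10 → 1² + 0² = 1  — reached the fixed point 1.
1 → 1, so 1 is the first repeated value.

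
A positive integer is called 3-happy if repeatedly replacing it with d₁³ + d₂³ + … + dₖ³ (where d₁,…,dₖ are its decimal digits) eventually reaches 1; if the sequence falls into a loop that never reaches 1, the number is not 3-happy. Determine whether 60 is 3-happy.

60 → 6³ + 0³ = 216
216 → 2³ + 1³ + 6³ = 225
225 → 2³ + 2³ + 5³ = 141
141 → 1³ + 4³ + 1³ = 66
66 → 6³ + 6³ = 432
432 → 4³ + 3³ + 2³ = 99
99 → 9³ + 9³ = 1458
1458 → 1³ + 4³ + 5³ + 8³ = 702
702 → 7³ + 0³ + 2³ = 351
351 → 3³ + 5³ + 1³ = 153
153 → 1³ + 5³ + 3³ = 153  — 153 already seen; the sequence cycles without reaching 1.

not 3-happy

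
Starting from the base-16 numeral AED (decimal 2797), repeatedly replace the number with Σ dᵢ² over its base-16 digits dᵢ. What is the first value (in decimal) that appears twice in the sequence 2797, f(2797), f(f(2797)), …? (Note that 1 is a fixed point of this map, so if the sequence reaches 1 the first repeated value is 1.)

2797 = (10,14,13)_16 → 465
465 = (1,13,1)_16 → 171
171 = (10,11)_16 → 221
221 = (13,13)_16 → 338
338 = (1,5,2)_16 → 30
30 = (1,14)_16 → 197
197 = (12,5)_16 → 169
169 = (10,9)_16 → 181
181 = (11,5)_16 → 146
146 = (9,2)_16 → 85
85 = (5,5)_16 → 50
50 = (3,2)_16 → 13
13 = (13)_16 → 169  — 169 already appeared earlier.

169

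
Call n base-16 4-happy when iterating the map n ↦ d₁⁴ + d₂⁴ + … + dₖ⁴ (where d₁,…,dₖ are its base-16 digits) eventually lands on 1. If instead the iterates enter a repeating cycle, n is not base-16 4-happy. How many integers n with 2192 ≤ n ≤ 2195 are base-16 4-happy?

2

2192: 2192 → 10657 → 16578 → 21008 → 642 → 4128 → 17 → 2 → 16 → 1  — base-16 4-happy
2193: 2193 → 10658 → 16593 → 28818 → 8978 → 114 → 2417 → 8963 → 178 → 14657 → 6899 → 60707 → 67074 → 1313 → 642 → 4128 → 17 → 2 → 16 → 1  — base-16 4-happy
2194: 2194 → 10673 → 21219 → 39138 → 49089 → 86003 → 101588 → 53650 → 35139 → 10994 → 60657 → 109778 → 59314 → 55474 → 47314 → 47314  — not base-16 4-happy
2195: 2195 → 10738 → 57218 → 83298 → 2194 → 10673 → 21219 → 39138 → 49089 → 86003 → 101588 → 53650 → 35139 → 10994 → 60657 → 109778 → 59314 → 55474 → 47314 → 47314  — not base-16 4-happy
base-16 4-happy: 2192, 2193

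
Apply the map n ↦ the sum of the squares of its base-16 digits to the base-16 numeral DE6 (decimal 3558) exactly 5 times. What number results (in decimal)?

3558 = (13,14,6)_16 → 13² + 14² + 6² = 169 + 196 + 36 = 401
401 = (1,9,1)_16 → 1² + 9² + 1² = 1 + 81 + 1 = 83
83 = (5,3)_16 → 5² + 3² = 25 + 9 = 34
34 = (2,2)_16 → 2² + 2² = 4 + 4 = 8
8 = (8)_16 → 8² = 64

64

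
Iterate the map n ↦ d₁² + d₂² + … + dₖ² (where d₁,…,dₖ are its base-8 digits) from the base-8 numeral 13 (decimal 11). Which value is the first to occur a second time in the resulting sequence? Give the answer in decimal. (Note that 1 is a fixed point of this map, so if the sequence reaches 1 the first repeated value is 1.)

11 = (1,3)_8 → 1² + 3² = 1 + 9 = 10
10 = (1,2)_8 → 1² + 2² = 1 + 4 = 5
5 = (5)_8 → 5² = 25
25 = (3,1)_8 → 3² + 1² = 9 + 1 = 10  — 10 already appeared earlier.

10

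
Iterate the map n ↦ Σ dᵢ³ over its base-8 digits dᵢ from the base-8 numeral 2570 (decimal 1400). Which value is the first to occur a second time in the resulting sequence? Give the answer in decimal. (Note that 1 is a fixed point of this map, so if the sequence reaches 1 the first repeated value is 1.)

476

1400 = (2,5,7,0)_8 → 476
476 = (7,3,4)_8 → 434
434 = (6,6,2)_8 → 440
440 = (6,7,0)_8 → 559
559 = (1,0,5,7)_8 → 469
469 = (7,2,5)_8 → 476  — 476 already appeared earlier.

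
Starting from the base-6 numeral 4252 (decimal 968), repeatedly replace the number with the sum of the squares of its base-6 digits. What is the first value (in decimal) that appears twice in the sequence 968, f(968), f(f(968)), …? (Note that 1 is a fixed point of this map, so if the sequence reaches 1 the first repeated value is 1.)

968 = (4,2,5,2)_6 → 4² + 2² + 5² + 2² = 16 + 4 + 25 + 4 = 49
49 = (1,2,1)_6 → 1² + 2² + 1² = 1 + 4 + 1 = 6
6 = (1,0)_6 → 1² + 0² = 1 + 0 = 1  — reached the fixed point 1.
1 → 1, so 1 is the first repeated value.

1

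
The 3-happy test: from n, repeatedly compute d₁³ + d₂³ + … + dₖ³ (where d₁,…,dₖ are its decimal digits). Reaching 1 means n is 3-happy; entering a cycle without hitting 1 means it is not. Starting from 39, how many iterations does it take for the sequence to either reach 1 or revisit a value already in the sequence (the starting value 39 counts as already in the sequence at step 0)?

39 → 756
756 → 684
684 → 792
792 → 1080
1080 → 513
513 → 153
153 → 153  — 153 repeats.
That took 7 steps.

7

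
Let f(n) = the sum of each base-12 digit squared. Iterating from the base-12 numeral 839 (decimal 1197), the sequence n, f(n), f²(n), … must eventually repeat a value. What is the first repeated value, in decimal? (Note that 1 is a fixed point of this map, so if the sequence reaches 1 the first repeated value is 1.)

25

1197 = (8,3,9)_12 → 8² + 3² + 9² = 64 + 9 + 81 = 154
154 = (1,0,10)_12 → 1² + 0² + 10² = 1 + 0 + 100 = 101
101 = (8,5)_12 → 8² + 5² = 64 + 25 = 89
89 = (7,5)_12 → 7² + 5² = 49 + 25 = 74
74 = (6,2)_12 → 6² + 2² = 36 + 4 = 40
40 = (3,4)_12 → 3² + 4² = 9 + 16 = 25
25 = (2,1)_12 → 2² + 1² = 4 + 1 = 5
5 = (5)_12 → 5² = 25  — 25 already appeared earlier.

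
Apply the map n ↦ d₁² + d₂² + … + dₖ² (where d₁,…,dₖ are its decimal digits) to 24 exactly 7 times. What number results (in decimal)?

24 → 20
20 → 4
4 → 16
16 → 37
37 → 58
58 → 89
89 → 145

145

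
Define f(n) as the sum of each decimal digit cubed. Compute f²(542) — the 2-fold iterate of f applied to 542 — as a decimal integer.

542 → 5³ + 4³ + 2³ = 125 + 64 + 8 = 197
197 → 1³ + 9³ + 7³ = 1 + 729 + 343 = 1073

1073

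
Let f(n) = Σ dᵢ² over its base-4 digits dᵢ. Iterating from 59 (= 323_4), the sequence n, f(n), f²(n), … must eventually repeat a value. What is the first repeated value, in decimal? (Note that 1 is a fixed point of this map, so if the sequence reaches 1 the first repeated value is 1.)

1

59 = (3,2,3)_4 → 3² + 2² + 3² = 22
22 = (1,1,2)_4 → 1² + 1² + 2² = 6
6 = (1,2)_4 → 1² + 2² = 5
5 = (1,1)_4 → 1² + 1² = 2
2 = (2)_4 → 2² = 4
4 = (1,0)_4 → 1² + 0² = 1  — reached the fixed point 1.
1 → 1, so 1 is the first repeated value.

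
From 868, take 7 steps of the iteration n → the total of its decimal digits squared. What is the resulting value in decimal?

868 → 8² + 6² + 8² = 164
164 → 1² + 6² + 4² = 53
53 → 5² + 3² = 34
34 → 3² + 4² = 25
25 → 2² + 5² = 29
29 → 2² + 9² = 85
85 → 8² + 5² = 89

89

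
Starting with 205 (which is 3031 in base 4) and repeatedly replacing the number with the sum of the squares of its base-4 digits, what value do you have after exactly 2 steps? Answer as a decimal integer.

10

205 = (3,0,3,1)_4 → 3² + 0² + 3² + 1² = 19
19 = (1,0,3)_4 → 1² + 0² + 3² = 10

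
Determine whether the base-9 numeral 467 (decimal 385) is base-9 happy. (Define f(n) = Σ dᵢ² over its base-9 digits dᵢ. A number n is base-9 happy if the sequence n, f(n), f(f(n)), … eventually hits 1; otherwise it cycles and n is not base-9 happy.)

base-9 happy

385 = (4,6,7)_9 → 101
101 = (1,2,2)_9 → 9
9 = (1,0)_9 → 1  — reached 1.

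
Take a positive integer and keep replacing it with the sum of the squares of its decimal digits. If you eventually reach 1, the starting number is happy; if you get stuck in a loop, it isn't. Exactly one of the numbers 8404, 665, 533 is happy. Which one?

8404: 8404 → 96 → 117 → 51 → 26 → 40 → 16 → 37 → 58 → 89 → 145 → 42 → 20 → 4 → 16  — repeats 16 (not happy)
665: 665 → 97 → 130 → 10 → 1  — reaches 1 (happy)
533: 533 → 43 → 25 → 29 → 85 → 89 → 145 → 42 → 20 → 4 → 16 → 37 → 58 → 89  — repeats 89 (not happy)

665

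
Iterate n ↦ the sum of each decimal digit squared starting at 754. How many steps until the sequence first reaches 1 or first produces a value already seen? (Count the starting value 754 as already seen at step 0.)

754 → 90
90 → 81
81 → 65
65 → 61
61 → 37
37 → 58
58 → 89
89 → 145
145 → 42
42 → 20
20 → 4
4 → 16
16 → 37  — 37 repeats.
That took 13 steps.

13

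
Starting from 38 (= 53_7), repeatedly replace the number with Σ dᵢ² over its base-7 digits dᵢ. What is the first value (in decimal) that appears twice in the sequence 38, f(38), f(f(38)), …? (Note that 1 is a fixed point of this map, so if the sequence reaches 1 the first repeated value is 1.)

38 = (5,3)_7 → 5² + 3² = 25 + 9 = 34
34 = (4,6)_7 → 4² + 6² = 16 + 36 = 52
52 = (1,0,3)_7 → 1² + 0² + 3² = 1 + 0 + 9 = 10
10 = (1,3)_7 → 1² + 3² = 1 + 9 = 10  — 10 already appeared earlier.

10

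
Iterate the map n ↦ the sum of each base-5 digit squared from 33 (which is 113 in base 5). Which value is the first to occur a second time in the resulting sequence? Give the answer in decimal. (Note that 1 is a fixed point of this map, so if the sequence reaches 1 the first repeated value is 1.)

1

33 = (1,1,3)_5 → 1² + 1² + 3² = 1 + 1 + 9 = 11
11 = (2,1)_5 → 2² + 1² = 4 + 1 = 5
5 = (1,0)_5 → 1² + 0² = 1 + 0 = 1  — reached the fixed point 1.
1 → 1, so 1 is the first repeated value.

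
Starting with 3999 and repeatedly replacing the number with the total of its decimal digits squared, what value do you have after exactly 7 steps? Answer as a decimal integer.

58

3999 → 3² + 9² + 9² + 9² = 252
252 → 2² + 5² + 2² = 33
33 → 3² + 3² = 18
18 → 1² + 8² = 65
65 → 6² + 5² = 61
61 → 6² + 1² = 37
37 → 3² + 7² = 58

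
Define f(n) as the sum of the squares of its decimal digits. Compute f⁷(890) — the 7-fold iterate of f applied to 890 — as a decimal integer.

58

890 → 8² + 9² + 0² = 64 + 81 + 0 = 145
145 → 1² + 4² + 5² = 1 + 16 + 25 = 42
42 → 4² + 2² = 16 + 4 = 20
20 → 2² + 0² = 4 + 0 = 4
4 → 4² = 16
16 → 1² + 6² = 1 + 36 = 37
37 → 3² + 7² = 9 + 49 = 58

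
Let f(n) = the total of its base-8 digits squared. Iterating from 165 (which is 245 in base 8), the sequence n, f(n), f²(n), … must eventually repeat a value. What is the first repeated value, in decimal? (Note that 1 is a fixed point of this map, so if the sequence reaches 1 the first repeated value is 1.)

165 = (2,4,5)_8 → 45
45 = (5,5)_8 → 50
50 = (6,2)_8 → 40
40 = (5,0)_8 → 25
25 = (3,1)_8 → 10
10 = (1,2)_8 → 5
5 = (5)_8 → 25  — 25 already appeared earlier.

25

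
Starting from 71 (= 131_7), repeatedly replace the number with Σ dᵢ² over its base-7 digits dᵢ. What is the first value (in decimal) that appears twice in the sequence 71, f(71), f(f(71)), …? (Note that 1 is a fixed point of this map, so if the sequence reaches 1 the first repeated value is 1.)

71 = (1,3,1)_7 → 1² + 3² + 1² = 11
11 = (1,4)_7 → 1² + 4² = 17
17 = (2,3)_7 → 2² + 3² = 13
13 = (1,6)_7 → 1² + 6² = 37
37 = (5,2)_7 → 5² + 2² = 29
29 = (4,1)_7 → 4² + 1² = 17  — 17 already appeared earlier.

17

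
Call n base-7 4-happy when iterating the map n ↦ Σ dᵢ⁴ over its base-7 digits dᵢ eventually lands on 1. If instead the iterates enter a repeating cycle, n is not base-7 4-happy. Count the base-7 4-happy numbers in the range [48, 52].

1

48: 48 → 2592 → 1394 → 338 → 2608 → 514 → 244 → 2848 → 1314 → 1956 → 2258 → 1808 → 1938 → 2258  — not base-7 4-happy
49: 49 → 1  — base-7 4-happy
50: 50 → 2 → 16 → 32 → 512 → 164 → 178 → 418 → 708 → 98 → 16  — not base-7 4-happy
51: 51 → 17 → 97 → 2593 → 1459 → 963 → 1153 → 803 → 673 → 1923 → 1507 → 913 → 609 → 707 → 97  — not base-7 4-happy
52: 52 → 82 → 882 → 272 → 2002 → 2546 → 1938 → 2258 → 1808 → 1938  — not base-7 4-happy
base-7 4-happy: 49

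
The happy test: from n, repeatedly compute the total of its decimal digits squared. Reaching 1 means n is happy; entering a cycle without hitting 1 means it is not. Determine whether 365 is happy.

365 → 3² + 6² + 5² = 9 + 36 + 25 = 70
70 → 7² + 0² = 49 + 0 = 49
49 → 4² + 9² = 16 + 81 = 97
97 → 9² + 7² = 81 + 49 = 130
130 → 1² + 3² + 0² = 1 + 9 + 0 = 10
10 → 1² + 0² = 1 + 0 = 1  — reached 1.

happy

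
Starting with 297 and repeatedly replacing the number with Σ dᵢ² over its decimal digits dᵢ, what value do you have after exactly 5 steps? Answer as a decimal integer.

297 → 2² + 9² + 7² = 134
134 → 1² + 3² + 4² = 26
26 → 2² + 6² = 40
40 → 4² + 0² = 16
16 → 1² + 6² = 37

37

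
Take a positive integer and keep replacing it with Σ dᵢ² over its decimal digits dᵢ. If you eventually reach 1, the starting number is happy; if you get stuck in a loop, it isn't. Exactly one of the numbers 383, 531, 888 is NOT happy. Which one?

383: 383 → 82 → 68 → 100 → 1  — reaches 1 (happy)
531: 531 → 35 → 34 → 25 → 29 → 85 → 89 → 145 → 42 → 20 → 4 → 16 → 37 → 58 → 89  — repeats 89 (not happy)
888: 888 → 192 → 86 → 100 → 1  — reaches 1 (happy)

531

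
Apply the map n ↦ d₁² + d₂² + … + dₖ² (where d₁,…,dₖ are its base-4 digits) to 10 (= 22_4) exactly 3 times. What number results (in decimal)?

1

10 = (2,2)_4 → 2² + 2² = 8
8 = (2,0)_4 → 2² + 0² = 4
4 = (1,0)_4 → 1² + 0² = 1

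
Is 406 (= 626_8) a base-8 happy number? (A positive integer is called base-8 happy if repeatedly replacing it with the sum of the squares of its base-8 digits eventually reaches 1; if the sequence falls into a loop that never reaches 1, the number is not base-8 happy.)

base-8 happy

406 = (6,2,6)_8 → 6² + 2² + 6² = 36 + 4 + 36 = 76
76 = (1,1,4)_8 → 1² + 1² + 4² = 1 + 1 + 16 = 18
18 = (2,2)_8 → 2² + 2² = 4 + 4 = 8
8 = (1,0)_8 → 1² + 0² = 1 + 0 = 1  — reached 1.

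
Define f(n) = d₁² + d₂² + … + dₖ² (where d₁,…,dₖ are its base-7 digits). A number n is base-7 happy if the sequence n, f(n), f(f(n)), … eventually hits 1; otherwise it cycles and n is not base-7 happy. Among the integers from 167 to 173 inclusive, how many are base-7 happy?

1

167: 167 → 49 → 1  — base-7 happy
168: 168 → 18 → 20 → 40 → 50 → 2 → 4 → 16 → 8 → 2  — not base-7 happy
169: 169 → 19 → 29 → 17 → 13 → 37 → 29  — not base-7 happy
170: 170 → 22 → 10 → 10  — not base-7 happy
171: 171 → 27 → 45 → 45  — not base-7 happy
172: 172 → 34 → 52 → 10 → 10  — not base-7 happy
173: 173 → 43 → 37 → 29 → 17 → 13 → 37  — not base-7 happy
base-7 happy: 167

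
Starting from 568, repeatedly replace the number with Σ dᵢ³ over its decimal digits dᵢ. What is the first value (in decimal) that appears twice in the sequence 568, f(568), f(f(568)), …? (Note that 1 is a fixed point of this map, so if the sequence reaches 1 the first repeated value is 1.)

370

568 → 5³ + 6³ + 8³ = 853
853 → 8³ + 5³ + 3³ = 664
664 → 6³ + 6³ + 4³ = 496
496 → 4³ + 9³ + 6³ = 1009
1009 → 1³ + 0³ + 0³ + 9³ = 730
730 → 7³ + 3³ + 0³ = 370
370 → 3³ + 7³ + 0³ = 370  — 370 already appeared earlier.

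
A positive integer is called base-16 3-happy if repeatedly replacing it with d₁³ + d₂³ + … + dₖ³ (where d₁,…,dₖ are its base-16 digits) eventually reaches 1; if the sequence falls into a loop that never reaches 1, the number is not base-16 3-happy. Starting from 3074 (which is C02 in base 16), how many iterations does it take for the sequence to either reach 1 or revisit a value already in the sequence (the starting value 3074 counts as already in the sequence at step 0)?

11

3074 = (12,0,2)_16 → 1736
1736 = (6,12,8)_16 → 2456
2456 = (9,9,8)_16 → 1970
1970 = (7,11,2)_16 → 1682
1682 = (6,9,2)_16 → 953
953 = (3,11,9)_16 → 2087
2087 = (8,2,7)_16 → 863
863 = (3,5,15)_16 → 3527
3527 = (13,12,7)_16 → 4268
4268 = (1,0,10,12)_16 → 2729
2729 = (10,10,9)_16 → 2729  — 2729 repeats.
That took 11 steps.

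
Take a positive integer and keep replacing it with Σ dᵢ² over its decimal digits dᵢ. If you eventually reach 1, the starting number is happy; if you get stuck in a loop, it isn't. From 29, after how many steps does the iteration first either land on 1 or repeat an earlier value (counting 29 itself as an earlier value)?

10

29 → 2² + 9² = 85
85 → 8² + 5² = 89
89 → 8² + 9² = 145
145 → 1² + 4² + 5² = 42
42 → 4² + 2² = 20
20 → 2² + 0² = 4
4 → 4² = 16
16 → 1² + 6² = 37
37 → 3² + 7² = 58
58 → 5² + 8² = 89  — 89 repeats.
That took 10 steps.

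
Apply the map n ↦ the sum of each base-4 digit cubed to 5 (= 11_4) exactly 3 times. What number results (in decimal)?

8

5 = (1,1)_4 → 2
2 = (2)_4 → 8
8 = (2,0)_4 → 8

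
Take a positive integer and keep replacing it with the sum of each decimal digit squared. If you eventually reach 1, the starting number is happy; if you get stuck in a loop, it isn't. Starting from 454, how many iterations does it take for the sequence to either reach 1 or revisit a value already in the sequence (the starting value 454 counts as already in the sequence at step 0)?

13

454 → 57
57 → 74
74 → 65
65 → 61
61 → 37
37 → 58
58 → 89
89 → 145
145 → 42
42 → 20
20 → 4
4 → 16
16 → 37  — 37 repeats.
That took 13 steps.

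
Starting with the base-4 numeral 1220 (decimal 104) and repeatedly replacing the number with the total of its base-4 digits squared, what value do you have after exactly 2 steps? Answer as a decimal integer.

5

104 = (1,2,2,0)_4 → 1² + 2² + 2² + 0² = 1 + 4 + 4 + 0 = 9
9 = (2,1)_4 → 2² + 1² = 4 + 1 = 5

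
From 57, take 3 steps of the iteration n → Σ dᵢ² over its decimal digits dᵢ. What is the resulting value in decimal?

61

57 → 5² + 7² = 74
74 → 7² + 4² = 65
65 → 6² + 5² = 61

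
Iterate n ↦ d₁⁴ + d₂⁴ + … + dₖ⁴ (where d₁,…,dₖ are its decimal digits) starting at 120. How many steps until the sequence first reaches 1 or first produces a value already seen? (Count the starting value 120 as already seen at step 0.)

5

120 → 1⁴ + 2⁴ + 0⁴ = 1 + 16 + 0 = 17
17 → 1⁴ + 7⁴ = 1 + 2401 = 2402
2402 → 2⁴ + 4⁴ + 0⁴ + 2⁴ = 16 + 256 + 0 + 16 = 288
288 → 2⁴ + 8⁴ + 8⁴ = 16 + 4096 + 4096 = 8208
8208 → 8⁴ + 2⁴ + 0⁴ + 8⁴ = 4096 + 16 + 0 + 4096 = 8208  — 8208 repeats.
That took 5 steps.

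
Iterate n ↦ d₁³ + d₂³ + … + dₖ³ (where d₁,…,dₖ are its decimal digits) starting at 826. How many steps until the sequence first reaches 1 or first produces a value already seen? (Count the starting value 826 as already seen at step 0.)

826 → 8³ + 2³ + 6³ = 736
736 → 7³ + 3³ + 6³ = 586
586 → 5³ + 8³ + 6³ = 853
853 → 8³ + 5³ + 3³ = 664
664 → 6³ + 6³ + 4³ = 496
496 → 4³ + 9³ + 6³ = 1009
1009 → 1³ + 0³ + 0³ + 9³ = 730
730 → 7³ + 3³ + 0³ = 370
370 → 3³ + 7³ + 0³ = 370  — 370 repeats.
That took 9 steps.

9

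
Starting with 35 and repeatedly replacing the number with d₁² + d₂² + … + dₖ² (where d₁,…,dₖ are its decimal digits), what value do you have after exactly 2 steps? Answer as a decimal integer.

35 → 3² + 5² = 9 + 25 = 34
34 → 3² + 4² = 9 + 16 = 25

25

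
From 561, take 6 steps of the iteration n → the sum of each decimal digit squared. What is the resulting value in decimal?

89

561 → 5² + 6² + 1² = 62
62 → 6² + 2² = 40
40 → 4² + 0² = 16
16 → 1² + 6² = 37
37 → 3² + 7² = 58
58 → 5² + 8² = 89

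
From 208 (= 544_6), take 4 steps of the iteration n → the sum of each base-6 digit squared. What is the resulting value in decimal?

208 = (5,4,4)_6 → 57
57 = (1,3,3)_6 → 19
19 = (3,1)_6 → 10
10 = (1,4)_6 → 17

17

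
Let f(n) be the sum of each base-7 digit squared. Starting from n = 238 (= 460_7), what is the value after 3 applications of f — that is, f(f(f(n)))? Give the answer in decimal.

238 = (4,6,0)_7 → 52
52 = (1,0,3)_7 → 10
10 = (1,3)_7 → 10

10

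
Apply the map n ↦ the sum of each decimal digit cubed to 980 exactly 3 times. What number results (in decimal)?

407

980 → 9³ + 8³ + 0³ = 1241
1241 → 1³ + 2³ + 4³ + 1³ = 74
74 → 7³ + 4³ = 407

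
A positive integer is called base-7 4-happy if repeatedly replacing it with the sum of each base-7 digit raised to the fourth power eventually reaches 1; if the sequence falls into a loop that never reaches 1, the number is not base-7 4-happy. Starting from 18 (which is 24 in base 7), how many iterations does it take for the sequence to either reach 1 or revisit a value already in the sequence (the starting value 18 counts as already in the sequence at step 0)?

7

18 = (2,4)_7 → 2⁴ + 4⁴ = 272
272 = (5,3,6)_7 → 5⁴ + 3⁴ + 6⁴ = 2002
2002 = (5,5,6,0)_7 → 5⁴ + 5⁴ + 6⁴ + 0⁴ = 2546
2546 = (1,0,2,6,5)_7 → 1⁴ + 0⁴ + 2⁴ + 6⁴ + 5⁴ = 1938
1938 = (5,4,3,6)_7 → 5⁴ + 4⁴ + 3⁴ + 6⁴ = 2258
2258 = (6,4,0,4)_7 → 6⁴ + 4⁴ + 0⁴ + 4⁴ = 1808
1808 = (5,1,6,2)_7 → 5⁴ + 1⁴ + 6⁴ + 2⁴ = 1938  — 1938 repeats.
That took 7 steps.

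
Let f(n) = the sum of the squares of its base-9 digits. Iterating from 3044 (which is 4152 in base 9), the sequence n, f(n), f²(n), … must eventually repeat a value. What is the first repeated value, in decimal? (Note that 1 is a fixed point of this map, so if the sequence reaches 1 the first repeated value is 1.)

3044 = (4,1,5,2)_9 → 4² + 1² + 5² + 2² = 46
46 = (5,1)_9 → 5² + 1² = 26
26 = (2,8)_9 → 2² + 8² = 68
68 = (7,5)_9 → 7² + 5² = 74
74 = (8,2)_9 → 8² + 2² = 68  — 68 already appeared earlier.

68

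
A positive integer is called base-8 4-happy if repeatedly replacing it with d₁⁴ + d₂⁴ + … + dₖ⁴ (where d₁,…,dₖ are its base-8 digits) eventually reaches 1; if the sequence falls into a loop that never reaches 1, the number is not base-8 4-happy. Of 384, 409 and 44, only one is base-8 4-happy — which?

384: 384 → 1296 → 288 → 512 → 1  — reaches 1 (base-8 4-happy)
409: 409 → 1378 → 913 → 1314 → 544 → 257 → 257  — repeats 257 (not base-8 4-happy)
44: 44 → 881 → 1923 → 1458 → 2624 → 626 → 1314 → 544 → 257 → 257  — repeats 257 (not base-8 4-happy)

384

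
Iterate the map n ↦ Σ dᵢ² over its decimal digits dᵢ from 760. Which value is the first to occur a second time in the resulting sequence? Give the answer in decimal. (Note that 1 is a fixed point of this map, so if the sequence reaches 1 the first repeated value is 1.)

760 → 7² + 6² + 0² = 49 + 36 + 0 = 85
85 → 8² + 5² = 64 + 25 = 89
89 → 8² + 9² = 64 + 81 = 145
145 → 1² + 4² + 5² = 1 + 16 + 25 = 42
42 → 4² + 2² = 16 + 4 = 20
20 → 2² + 0² = 4 + 0 = 4
4 → 4² = 16
16 → 1² + 6² = 1 + 36 = 37
37 → 3² + 7² = 9 + 49 = 58
58 → 5² + 8² = 25 + 64 = 89  — 89 already appeared earlier.

89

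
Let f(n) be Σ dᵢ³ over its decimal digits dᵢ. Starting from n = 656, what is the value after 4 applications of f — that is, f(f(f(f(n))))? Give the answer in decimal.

1025

656 → 6³ + 5³ + 6³ = 557
557 → 5³ + 5³ + 7³ = 593
593 → 5³ + 9³ + 3³ = 881
881 → 8³ + 8³ + 1³ = 1025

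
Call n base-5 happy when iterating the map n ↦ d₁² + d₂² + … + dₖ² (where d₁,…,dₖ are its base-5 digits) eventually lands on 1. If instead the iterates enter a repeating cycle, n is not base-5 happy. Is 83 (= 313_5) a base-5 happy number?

base-5 happy

83 = (3,1,3)_5 → 19
19 = (3,4)_5 → 25
25 = (1,0,0)_5 → 1  — reached 1.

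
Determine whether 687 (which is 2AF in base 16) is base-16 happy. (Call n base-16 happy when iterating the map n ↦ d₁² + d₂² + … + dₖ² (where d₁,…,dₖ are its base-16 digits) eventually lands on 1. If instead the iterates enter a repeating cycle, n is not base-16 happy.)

687 = (2,10,15)_16 → 329
329 = (1,4,9)_16 → 98
98 = (6,2)_16 → 40
40 = (2,8)_16 → 68
68 = (4,4)_16 → 32
32 = (2,0)_16 → 4
4 = (4)_16 → 16
16 = (1,0)_16 → 1  — reached 1.

base-16 happy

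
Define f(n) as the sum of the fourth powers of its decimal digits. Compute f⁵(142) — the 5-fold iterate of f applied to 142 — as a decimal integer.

6725

142 → 1⁴ + 4⁴ + 2⁴ = 1 + 256 + 16 = 273
273 → 2⁴ + 7⁴ + 3⁴ = 16 + 2401 + 81 = 2498
2498 → 2⁴ + 4⁴ + 9⁴ + 8⁴ = 16 + 256 + 6561 + 4096 = 10929
10929 → 1⁴ + 0⁴ + 9⁴ + 2⁴ + 9⁴ = 1 + 0 + 6561 + 16 + 6561 = 13139
13139 → 1⁴ + 3⁴ + 1⁴ + 3⁴ + 9⁴ = 1 + 81 + 1 + 81 + 6561 = 6725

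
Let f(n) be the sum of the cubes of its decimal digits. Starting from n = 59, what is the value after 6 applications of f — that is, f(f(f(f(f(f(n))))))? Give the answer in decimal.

134

59 → 5³ + 9³ = 854
854 → 8³ + 5³ + 4³ = 701
701 → 7³ + 0³ + 1³ = 344
344 → 3³ + 4³ + 4³ = 155
155 → 1³ + 5³ + 5³ = 251
251 → 2³ + 5³ + 1³ = 134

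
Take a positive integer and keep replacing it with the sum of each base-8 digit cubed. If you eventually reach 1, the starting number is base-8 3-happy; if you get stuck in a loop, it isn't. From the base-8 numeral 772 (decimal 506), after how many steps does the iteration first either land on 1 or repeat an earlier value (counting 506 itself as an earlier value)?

11

506 = (7,7,2)_8 → 7³ + 7³ + 2³ = 694
694 = (1,2,6,6)_8 → 1³ + 2³ + 6³ + 6³ = 441
441 = (6,7,1)_8 → 6³ + 7³ + 1³ = 560
560 = (1,0,6,0)_8 → 1³ + 0³ + 6³ + 0³ = 217
217 = (3,3,1)_8 → 3³ + 3³ + 1³ = 55
55 = (6,7)_8 → 6³ + 7³ = 559
559 = (1,0,5,7)_8 → 1³ + 0³ + 5³ + 7³ = 469
469 = (7,2,5)_8 → 7³ + 2³ + 5³ = 476
476 = (7,3,4)_8 → 7³ + 3³ + 4³ = 434
434 = (6,6,2)_8 → 6³ + 6³ + 2³ = 440
440 = (6,7,0)_8 → 6³ + 7³ + 0³ = 559  — 559 repeats.
That took 11 steps.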